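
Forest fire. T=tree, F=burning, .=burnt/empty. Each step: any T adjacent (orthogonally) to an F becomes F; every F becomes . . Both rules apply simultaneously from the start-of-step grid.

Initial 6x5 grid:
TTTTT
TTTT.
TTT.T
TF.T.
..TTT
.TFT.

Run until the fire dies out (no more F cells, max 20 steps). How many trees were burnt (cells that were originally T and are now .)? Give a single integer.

Answer: 19

Derivation:
Step 1: +5 fires, +2 burnt (F count now 5)
Step 2: +4 fires, +5 burnt (F count now 4)
Step 3: +5 fires, +4 burnt (F count now 5)
Step 4: +3 fires, +5 burnt (F count now 3)
Step 5: +1 fires, +3 burnt (F count now 1)
Step 6: +1 fires, +1 burnt (F count now 1)
Step 7: +0 fires, +1 burnt (F count now 0)
Fire out after step 7
Initially T: 20, now '.': 29
Total burnt (originally-T cells now '.'): 19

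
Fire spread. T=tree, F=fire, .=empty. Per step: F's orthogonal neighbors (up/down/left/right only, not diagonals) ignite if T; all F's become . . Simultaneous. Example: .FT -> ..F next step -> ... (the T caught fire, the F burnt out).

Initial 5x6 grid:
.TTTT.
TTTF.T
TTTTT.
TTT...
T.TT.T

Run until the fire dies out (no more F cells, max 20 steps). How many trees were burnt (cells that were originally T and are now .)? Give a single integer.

Step 1: +3 fires, +1 burnt (F count now 3)
Step 2: +5 fires, +3 burnt (F count now 5)
Step 3: +4 fires, +5 burnt (F count now 4)
Step 4: +3 fires, +4 burnt (F count now 3)
Step 5: +2 fires, +3 burnt (F count now 2)
Step 6: +1 fires, +2 burnt (F count now 1)
Step 7: +0 fires, +1 burnt (F count now 0)
Fire out after step 7
Initially T: 20, now '.': 28
Total burnt (originally-T cells now '.'): 18

Answer: 18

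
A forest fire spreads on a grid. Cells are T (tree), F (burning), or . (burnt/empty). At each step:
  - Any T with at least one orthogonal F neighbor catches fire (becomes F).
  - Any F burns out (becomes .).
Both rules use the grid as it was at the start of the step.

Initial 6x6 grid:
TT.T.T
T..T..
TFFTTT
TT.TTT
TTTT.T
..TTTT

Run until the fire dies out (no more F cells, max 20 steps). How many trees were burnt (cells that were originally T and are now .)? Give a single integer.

Answer: 23

Derivation:
Step 1: +3 fires, +2 burnt (F count now 3)
Step 2: +6 fires, +3 burnt (F count now 6)
Step 3: +7 fires, +6 burnt (F count now 7)
Step 4: +4 fires, +7 burnt (F count now 4)
Step 5: +2 fires, +4 burnt (F count now 2)
Step 6: +1 fires, +2 burnt (F count now 1)
Step 7: +0 fires, +1 burnt (F count now 0)
Fire out after step 7
Initially T: 24, now '.': 35
Total burnt (originally-T cells now '.'): 23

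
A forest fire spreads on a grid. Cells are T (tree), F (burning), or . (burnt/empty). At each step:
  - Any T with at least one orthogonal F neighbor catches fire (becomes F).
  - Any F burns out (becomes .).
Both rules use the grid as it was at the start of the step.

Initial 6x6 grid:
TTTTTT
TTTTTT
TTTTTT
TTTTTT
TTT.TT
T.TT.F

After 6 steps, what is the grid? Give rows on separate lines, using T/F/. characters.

Step 1: 1 trees catch fire, 1 burn out
  TTTTTT
  TTTTTT
  TTTTTT
  TTTTTT
  TTT.TF
  T.TT..
Step 2: 2 trees catch fire, 1 burn out
  TTTTTT
  TTTTTT
  TTTTTT
  TTTTTF
  TTT.F.
  T.TT..
Step 3: 2 trees catch fire, 2 burn out
  TTTTTT
  TTTTTT
  TTTTTF
  TTTTF.
  TTT...
  T.TT..
Step 4: 3 trees catch fire, 2 burn out
  TTTTTT
  TTTTTF
  TTTTF.
  TTTF..
  TTT...
  T.TT..
Step 5: 4 trees catch fire, 3 burn out
  TTTTTF
  TTTTF.
  TTTF..
  TTF...
  TTT...
  T.TT..
Step 6: 5 trees catch fire, 4 burn out
  TTTTF.
  TTTF..
  TTF...
  TF....
  TTF...
  T.TT..

TTTTF.
TTTF..
TTF...
TF....
TTF...
T.TT..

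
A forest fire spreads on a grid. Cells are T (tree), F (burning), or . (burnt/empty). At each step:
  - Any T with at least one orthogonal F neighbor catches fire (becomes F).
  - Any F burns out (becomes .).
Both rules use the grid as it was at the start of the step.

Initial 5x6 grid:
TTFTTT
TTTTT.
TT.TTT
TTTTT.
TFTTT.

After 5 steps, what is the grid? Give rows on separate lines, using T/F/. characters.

Step 1: 6 trees catch fire, 2 burn out
  TF.FTT
  TTFTT.
  TT.TTT
  TFTTT.
  F.FTT.
Step 2: 8 trees catch fire, 6 burn out
  F...FT
  TF.FT.
  TF.TTT
  F.FTT.
  ...FT.
Step 3: 7 trees catch fire, 8 burn out
  .....F
  F...F.
  F..FTT
  ...FT.
  ....F.
Step 4: 2 trees catch fire, 7 burn out
  ......
  ......
  ....FT
  ....F.
  ......
Step 5: 1 trees catch fire, 2 burn out
  ......
  ......
  .....F
  ......
  ......

......
......
.....F
......
......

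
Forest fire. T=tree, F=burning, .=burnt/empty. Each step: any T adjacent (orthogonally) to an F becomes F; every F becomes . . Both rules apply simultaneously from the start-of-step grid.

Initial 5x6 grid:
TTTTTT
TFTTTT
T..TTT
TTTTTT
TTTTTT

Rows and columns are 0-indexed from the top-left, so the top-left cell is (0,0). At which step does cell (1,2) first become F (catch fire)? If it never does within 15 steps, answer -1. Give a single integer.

Step 1: cell (1,2)='F' (+3 fires, +1 burnt)
  -> target ignites at step 1
Step 2: cell (1,2)='.' (+4 fires, +3 burnt)
Step 3: cell (1,2)='.' (+4 fires, +4 burnt)
Step 4: cell (1,2)='.' (+6 fires, +4 burnt)
Step 5: cell (1,2)='.' (+6 fires, +6 burnt)
Step 6: cell (1,2)='.' (+3 fires, +6 burnt)
Step 7: cell (1,2)='.' (+1 fires, +3 burnt)
Step 8: cell (1,2)='.' (+0 fires, +1 burnt)
  fire out at step 8

1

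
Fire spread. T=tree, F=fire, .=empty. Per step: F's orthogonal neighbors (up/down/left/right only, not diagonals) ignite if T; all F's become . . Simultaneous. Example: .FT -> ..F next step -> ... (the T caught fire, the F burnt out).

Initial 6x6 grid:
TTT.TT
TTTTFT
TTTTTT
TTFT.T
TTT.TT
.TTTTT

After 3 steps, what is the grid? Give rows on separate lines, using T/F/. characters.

Step 1: 8 trees catch fire, 2 burn out
  TTT.FT
  TTTF.F
  TTFTFT
  TF.F.T
  TTF.TT
  .TTTTT
Step 2: 8 trees catch fire, 8 burn out
  TTT..F
  TTF...
  TF.F.F
  F....T
  TF..TT
  .TFTTT
Step 3: 7 trees catch fire, 8 burn out
  TTF...
  TF....
  F.....
  .....F
  F...TT
  .F.FTT

TTF...
TF....
F.....
.....F
F...TT
.F.FTT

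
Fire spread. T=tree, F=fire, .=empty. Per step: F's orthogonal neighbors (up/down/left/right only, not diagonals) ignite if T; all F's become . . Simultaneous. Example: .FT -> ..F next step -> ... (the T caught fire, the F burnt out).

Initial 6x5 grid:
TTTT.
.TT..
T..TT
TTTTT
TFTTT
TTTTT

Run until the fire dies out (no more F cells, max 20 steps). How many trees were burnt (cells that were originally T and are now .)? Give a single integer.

Answer: 17

Derivation:
Step 1: +4 fires, +1 burnt (F count now 4)
Step 2: +5 fires, +4 burnt (F count now 5)
Step 3: +4 fires, +5 burnt (F count now 4)
Step 4: +3 fires, +4 burnt (F count now 3)
Step 5: +1 fires, +3 burnt (F count now 1)
Step 6: +0 fires, +1 burnt (F count now 0)
Fire out after step 6
Initially T: 23, now '.': 24
Total burnt (originally-T cells now '.'): 17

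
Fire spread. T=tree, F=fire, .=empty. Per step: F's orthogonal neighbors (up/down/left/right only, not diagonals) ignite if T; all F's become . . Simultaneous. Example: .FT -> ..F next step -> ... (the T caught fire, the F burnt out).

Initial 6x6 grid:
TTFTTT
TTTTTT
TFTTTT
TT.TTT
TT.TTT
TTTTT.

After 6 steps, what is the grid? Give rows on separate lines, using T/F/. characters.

Step 1: 7 trees catch fire, 2 burn out
  TF.FTT
  TFFTTT
  F.FTTT
  TF.TTT
  TT.TTT
  TTTTT.
Step 2: 7 trees catch fire, 7 burn out
  F...FT
  F..FTT
  ...FTT
  F..TTT
  TF.TTT
  TTTTT.
Step 3: 6 trees catch fire, 7 burn out
  .....F
  ....FT
  ....FT
  ...FTT
  F..TTT
  TFTTT.
Step 4: 6 trees catch fire, 6 burn out
  ......
  .....F
  .....F
  ....FT
  ...FTT
  F.FTT.
Step 5: 3 trees catch fire, 6 burn out
  ......
  ......
  ......
  .....F
  ....FT
  ...FT.
Step 6: 2 trees catch fire, 3 burn out
  ......
  ......
  ......
  ......
  .....F
  ....F.

......
......
......
......
.....F
....F.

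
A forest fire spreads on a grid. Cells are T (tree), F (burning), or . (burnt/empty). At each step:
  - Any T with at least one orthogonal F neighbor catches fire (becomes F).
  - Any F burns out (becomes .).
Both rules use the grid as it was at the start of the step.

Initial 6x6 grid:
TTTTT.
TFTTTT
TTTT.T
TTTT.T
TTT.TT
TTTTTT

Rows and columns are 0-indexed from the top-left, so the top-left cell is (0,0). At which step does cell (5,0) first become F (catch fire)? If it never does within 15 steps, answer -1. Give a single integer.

Step 1: cell (5,0)='T' (+4 fires, +1 burnt)
Step 2: cell (5,0)='T' (+6 fires, +4 burnt)
Step 3: cell (5,0)='T' (+6 fires, +6 burnt)
Step 4: cell (5,0)='T' (+6 fires, +6 burnt)
Step 5: cell (5,0)='F' (+3 fires, +6 burnt)
  -> target ignites at step 5
Step 6: cell (5,0)='.' (+2 fires, +3 burnt)
Step 7: cell (5,0)='.' (+2 fires, +2 burnt)
Step 8: cell (5,0)='.' (+2 fires, +2 burnt)
Step 9: cell (5,0)='.' (+0 fires, +2 burnt)
  fire out at step 9

5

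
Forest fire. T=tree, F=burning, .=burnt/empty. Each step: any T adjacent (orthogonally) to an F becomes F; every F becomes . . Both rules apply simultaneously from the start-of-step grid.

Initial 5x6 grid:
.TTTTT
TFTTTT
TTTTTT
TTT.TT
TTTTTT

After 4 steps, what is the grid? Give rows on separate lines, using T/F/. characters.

Step 1: 4 trees catch fire, 1 burn out
  .FTTTT
  F.FTTT
  TFTTTT
  TTT.TT
  TTTTTT
Step 2: 5 trees catch fire, 4 burn out
  ..FTTT
  ...FTT
  F.FTTT
  TFT.TT
  TTTTTT
Step 3: 6 trees catch fire, 5 burn out
  ...FTT
  ....FT
  ...FTT
  F.F.TT
  TFTTTT
Step 4: 5 trees catch fire, 6 burn out
  ....FT
  .....F
  ....FT
  ....TT
  F.FTTT

....FT
.....F
....FT
....TT
F.FTTT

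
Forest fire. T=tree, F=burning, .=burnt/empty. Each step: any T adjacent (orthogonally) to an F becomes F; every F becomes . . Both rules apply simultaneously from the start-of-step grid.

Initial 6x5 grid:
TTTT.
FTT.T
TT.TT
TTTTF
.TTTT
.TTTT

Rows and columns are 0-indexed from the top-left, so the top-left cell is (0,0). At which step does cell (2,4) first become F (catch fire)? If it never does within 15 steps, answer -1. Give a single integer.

Step 1: cell (2,4)='F' (+6 fires, +2 burnt)
  -> target ignites at step 1
Step 2: cell (2,4)='.' (+9 fires, +6 burnt)
Step 3: cell (2,4)='.' (+4 fires, +9 burnt)
Step 4: cell (2,4)='.' (+3 fires, +4 burnt)
Step 5: cell (2,4)='.' (+1 fires, +3 burnt)
Step 6: cell (2,4)='.' (+0 fires, +1 burnt)
  fire out at step 6

1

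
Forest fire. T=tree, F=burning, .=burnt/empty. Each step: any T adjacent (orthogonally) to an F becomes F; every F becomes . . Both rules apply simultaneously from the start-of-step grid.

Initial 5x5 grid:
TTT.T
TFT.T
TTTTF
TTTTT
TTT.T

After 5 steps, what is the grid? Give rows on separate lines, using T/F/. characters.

Step 1: 7 trees catch fire, 2 burn out
  TFT.T
  F.F.F
  TFTF.
  TTTTF
  TTT.T
Step 2: 8 trees catch fire, 7 burn out
  F.F.F
  .....
  F.F..
  TFTF.
  TTT.F
Step 3: 3 trees catch fire, 8 burn out
  .....
  .....
  .....
  F.F..
  TFT..
Step 4: 2 trees catch fire, 3 burn out
  .....
  .....
  .....
  .....
  F.F..
Step 5: 0 trees catch fire, 2 burn out
  .....
  .....
  .....
  .....
  .....

.....
.....
.....
.....
.....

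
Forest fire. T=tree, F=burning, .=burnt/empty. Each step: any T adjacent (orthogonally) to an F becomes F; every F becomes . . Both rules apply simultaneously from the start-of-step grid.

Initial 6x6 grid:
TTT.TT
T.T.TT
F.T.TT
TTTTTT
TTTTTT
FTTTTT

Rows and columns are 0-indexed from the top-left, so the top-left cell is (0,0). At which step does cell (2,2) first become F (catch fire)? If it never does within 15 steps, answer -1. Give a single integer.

Step 1: cell (2,2)='T' (+4 fires, +2 burnt)
Step 2: cell (2,2)='T' (+4 fires, +4 burnt)
Step 3: cell (2,2)='T' (+4 fires, +4 burnt)
Step 4: cell (2,2)='F' (+5 fires, +4 burnt)
  -> target ignites at step 4
Step 5: cell (2,2)='.' (+4 fires, +5 burnt)
Step 6: cell (2,2)='.' (+3 fires, +4 burnt)
Step 7: cell (2,2)='.' (+2 fires, +3 burnt)
Step 8: cell (2,2)='.' (+2 fires, +2 burnt)
Step 9: cell (2,2)='.' (+1 fires, +2 burnt)
Step 10: cell (2,2)='.' (+0 fires, +1 burnt)
  fire out at step 10

4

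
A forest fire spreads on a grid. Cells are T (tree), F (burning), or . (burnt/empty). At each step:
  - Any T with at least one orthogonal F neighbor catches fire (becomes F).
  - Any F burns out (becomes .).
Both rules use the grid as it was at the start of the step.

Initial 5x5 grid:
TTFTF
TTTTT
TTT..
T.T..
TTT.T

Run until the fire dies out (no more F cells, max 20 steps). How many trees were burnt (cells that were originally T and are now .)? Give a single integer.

Step 1: +4 fires, +2 burnt (F count now 4)
Step 2: +4 fires, +4 burnt (F count now 4)
Step 3: +3 fires, +4 burnt (F count now 3)
Step 4: +2 fires, +3 burnt (F count now 2)
Step 5: +2 fires, +2 burnt (F count now 2)
Step 6: +1 fires, +2 burnt (F count now 1)
Step 7: +0 fires, +1 burnt (F count now 0)
Fire out after step 7
Initially T: 17, now '.': 24
Total burnt (originally-T cells now '.'): 16

Answer: 16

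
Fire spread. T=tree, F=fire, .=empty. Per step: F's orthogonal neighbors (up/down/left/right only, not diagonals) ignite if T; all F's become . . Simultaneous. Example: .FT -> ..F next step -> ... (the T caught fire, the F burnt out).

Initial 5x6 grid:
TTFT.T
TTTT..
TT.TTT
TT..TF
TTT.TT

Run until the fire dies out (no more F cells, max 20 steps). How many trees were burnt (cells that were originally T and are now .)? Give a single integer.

Answer: 20

Derivation:
Step 1: +6 fires, +2 burnt (F count now 6)
Step 2: +5 fires, +6 burnt (F count now 5)
Step 3: +3 fires, +5 burnt (F count now 3)
Step 4: +2 fires, +3 burnt (F count now 2)
Step 5: +2 fires, +2 burnt (F count now 2)
Step 6: +2 fires, +2 burnt (F count now 2)
Step 7: +0 fires, +2 burnt (F count now 0)
Fire out after step 7
Initially T: 21, now '.': 29
Total burnt (originally-T cells now '.'): 20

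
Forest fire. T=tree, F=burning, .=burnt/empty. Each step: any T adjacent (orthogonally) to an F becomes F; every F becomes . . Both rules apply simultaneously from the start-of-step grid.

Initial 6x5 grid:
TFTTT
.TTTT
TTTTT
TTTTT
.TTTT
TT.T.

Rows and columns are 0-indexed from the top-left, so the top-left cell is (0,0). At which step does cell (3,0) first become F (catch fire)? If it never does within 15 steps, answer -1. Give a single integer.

Step 1: cell (3,0)='T' (+3 fires, +1 burnt)
Step 2: cell (3,0)='T' (+3 fires, +3 burnt)
Step 3: cell (3,0)='T' (+5 fires, +3 burnt)
Step 4: cell (3,0)='F' (+5 fires, +5 burnt)
  -> target ignites at step 4
Step 5: cell (3,0)='.' (+4 fires, +5 burnt)
Step 6: cell (3,0)='.' (+3 fires, +4 burnt)
Step 7: cell (3,0)='.' (+2 fires, +3 burnt)
Step 8: cell (3,0)='.' (+0 fires, +2 burnt)
  fire out at step 8

4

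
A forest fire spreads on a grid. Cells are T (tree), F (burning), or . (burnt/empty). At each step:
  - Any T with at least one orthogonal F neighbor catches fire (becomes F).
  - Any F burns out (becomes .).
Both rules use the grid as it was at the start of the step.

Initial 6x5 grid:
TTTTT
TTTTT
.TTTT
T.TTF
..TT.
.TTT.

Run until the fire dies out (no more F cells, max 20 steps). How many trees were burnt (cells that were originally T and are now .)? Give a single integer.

Step 1: +2 fires, +1 burnt (F count now 2)
Step 2: +4 fires, +2 burnt (F count now 4)
Step 3: +5 fires, +4 burnt (F count now 5)
Step 4: +4 fires, +5 burnt (F count now 4)
Step 5: +3 fires, +4 burnt (F count now 3)
Step 6: +2 fires, +3 burnt (F count now 2)
Step 7: +1 fires, +2 burnt (F count now 1)
Step 8: +0 fires, +1 burnt (F count now 0)
Fire out after step 8
Initially T: 22, now '.': 29
Total burnt (originally-T cells now '.'): 21

Answer: 21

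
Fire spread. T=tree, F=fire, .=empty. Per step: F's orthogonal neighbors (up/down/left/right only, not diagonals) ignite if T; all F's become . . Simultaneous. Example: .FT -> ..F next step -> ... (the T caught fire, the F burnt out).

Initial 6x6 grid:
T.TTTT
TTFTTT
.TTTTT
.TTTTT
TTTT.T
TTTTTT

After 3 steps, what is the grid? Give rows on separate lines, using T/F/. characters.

Step 1: 4 trees catch fire, 1 burn out
  T.FTTT
  TF.FTT
  .TFTTT
  .TTTTT
  TTTT.T
  TTTTTT
Step 2: 6 trees catch fire, 4 burn out
  T..FTT
  F...FT
  .F.FTT
  .TFTTT
  TTTT.T
  TTTTTT
Step 3: 7 trees catch fire, 6 burn out
  F...FT
  .....F
  ....FT
  .F.FTT
  TTFT.T
  TTTTTT

F...FT
.....F
....FT
.F.FTT
TTFT.T
TTTTTT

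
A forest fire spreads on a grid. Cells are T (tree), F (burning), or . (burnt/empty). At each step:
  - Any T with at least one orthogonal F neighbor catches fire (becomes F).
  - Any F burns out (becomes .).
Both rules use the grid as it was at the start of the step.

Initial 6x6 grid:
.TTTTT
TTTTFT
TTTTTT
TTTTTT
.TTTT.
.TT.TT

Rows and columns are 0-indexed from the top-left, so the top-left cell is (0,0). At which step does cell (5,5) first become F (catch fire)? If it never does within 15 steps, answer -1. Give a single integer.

Step 1: cell (5,5)='T' (+4 fires, +1 burnt)
Step 2: cell (5,5)='T' (+6 fires, +4 burnt)
Step 3: cell (5,5)='T' (+6 fires, +6 burnt)
Step 4: cell (5,5)='T' (+6 fires, +6 burnt)
Step 5: cell (5,5)='F' (+4 fires, +6 burnt)
  -> target ignites at step 5
Step 6: cell (5,5)='.' (+3 fires, +4 burnt)
Step 7: cell (5,5)='.' (+1 fires, +3 burnt)
Step 8: cell (5,5)='.' (+0 fires, +1 burnt)
  fire out at step 8

5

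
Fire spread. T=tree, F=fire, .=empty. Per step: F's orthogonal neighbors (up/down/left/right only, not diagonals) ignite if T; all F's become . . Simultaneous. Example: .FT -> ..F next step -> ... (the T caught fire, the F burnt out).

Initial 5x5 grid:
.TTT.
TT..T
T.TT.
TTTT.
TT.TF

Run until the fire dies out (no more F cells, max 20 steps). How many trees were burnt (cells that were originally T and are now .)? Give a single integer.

Step 1: +1 fires, +1 burnt (F count now 1)
Step 2: +1 fires, +1 burnt (F count now 1)
Step 3: +2 fires, +1 burnt (F count now 2)
Step 4: +2 fires, +2 burnt (F count now 2)
Step 5: +2 fires, +2 burnt (F count now 2)
Step 6: +2 fires, +2 burnt (F count now 2)
Step 7: +1 fires, +2 burnt (F count now 1)
Step 8: +1 fires, +1 burnt (F count now 1)
Step 9: +1 fires, +1 burnt (F count now 1)
Step 10: +1 fires, +1 burnt (F count now 1)
Step 11: +1 fires, +1 burnt (F count now 1)
Step 12: +0 fires, +1 burnt (F count now 0)
Fire out after step 12
Initially T: 16, now '.': 24
Total burnt (originally-T cells now '.'): 15

Answer: 15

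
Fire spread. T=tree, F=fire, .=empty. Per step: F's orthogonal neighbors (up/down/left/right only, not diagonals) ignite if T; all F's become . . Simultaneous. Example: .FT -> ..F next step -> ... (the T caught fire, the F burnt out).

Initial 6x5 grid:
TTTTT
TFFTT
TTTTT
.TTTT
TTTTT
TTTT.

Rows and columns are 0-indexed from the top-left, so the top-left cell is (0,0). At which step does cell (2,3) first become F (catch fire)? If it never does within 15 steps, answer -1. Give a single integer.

Step 1: cell (2,3)='T' (+6 fires, +2 burnt)
Step 2: cell (2,3)='F' (+7 fires, +6 burnt)
  -> target ignites at step 2
Step 3: cell (2,3)='.' (+5 fires, +7 burnt)
Step 4: cell (2,3)='.' (+5 fires, +5 burnt)
Step 5: cell (2,3)='.' (+3 fires, +5 burnt)
Step 6: cell (2,3)='.' (+0 fires, +3 burnt)
  fire out at step 6

2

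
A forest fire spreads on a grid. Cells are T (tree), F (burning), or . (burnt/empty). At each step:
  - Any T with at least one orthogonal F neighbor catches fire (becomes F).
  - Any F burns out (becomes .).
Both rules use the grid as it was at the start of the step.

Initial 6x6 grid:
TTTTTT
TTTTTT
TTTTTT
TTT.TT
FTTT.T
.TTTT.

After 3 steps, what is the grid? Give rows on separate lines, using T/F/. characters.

Step 1: 2 trees catch fire, 1 burn out
  TTTTTT
  TTTTTT
  TTTTTT
  FTT.TT
  .FTT.T
  .TTTT.
Step 2: 4 trees catch fire, 2 burn out
  TTTTTT
  TTTTTT
  FTTTTT
  .FT.TT
  ..FT.T
  .FTTT.
Step 3: 5 trees catch fire, 4 burn out
  TTTTTT
  FTTTTT
  .FTTTT
  ..F.TT
  ...F.T
  ..FTT.

TTTTTT
FTTTTT
.FTTTT
..F.TT
...F.T
..FTT.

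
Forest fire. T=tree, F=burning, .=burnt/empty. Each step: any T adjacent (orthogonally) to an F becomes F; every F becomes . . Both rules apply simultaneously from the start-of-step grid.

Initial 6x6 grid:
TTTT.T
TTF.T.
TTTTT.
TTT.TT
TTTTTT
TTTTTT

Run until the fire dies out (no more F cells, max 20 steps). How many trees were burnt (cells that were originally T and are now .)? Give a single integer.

Answer: 29

Derivation:
Step 1: +3 fires, +1 burnt (F count now 3)
Step 2: +6 fires, +3 burnt (F count now 6)
Step 3: +5 fires, +6 burnt (F count now 5)
Step 4: +6 fires, +5 burnt (F count now 6)
Step 5: +5 fires, +6 burnt (F count now 5)
Step 6: +3 fires, +5 burnt (F count now 3)
Step 7: +1 fires, +3 burnt (F count now 1)
Step 8: +0 fires, +1 burnt (F count now 0)
Fire out after step 8
Initially T: 30, now '.': 35
Total burnt (originally-T cells now '.'): 29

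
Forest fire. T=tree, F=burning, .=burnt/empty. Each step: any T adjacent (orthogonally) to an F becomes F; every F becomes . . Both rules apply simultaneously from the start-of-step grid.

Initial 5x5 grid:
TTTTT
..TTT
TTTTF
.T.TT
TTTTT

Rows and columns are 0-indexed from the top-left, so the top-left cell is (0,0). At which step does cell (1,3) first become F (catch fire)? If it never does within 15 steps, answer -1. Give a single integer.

Step 1: cell (1,3)='T' (+3 fires, +1 burnt)
Step 2: cell (1,3)='F' (+5 fires, +3 burnt)
  -> target ignites at step 2
Step 3: cell (1,3)='.' (+4 fires, +5 burnt)
Step 4: cell (1,3)='.' (+4 fires, +4 burnt)
Step 5: cell (1,3)='.' (+2 fires, +4 burnt)
Step 6: cell (1,3)='.' (+2 fires, +2 burnt)
Step 7: cell (1,3)='.' (+0 fires, +2 burnt)
  fire out at step 7

2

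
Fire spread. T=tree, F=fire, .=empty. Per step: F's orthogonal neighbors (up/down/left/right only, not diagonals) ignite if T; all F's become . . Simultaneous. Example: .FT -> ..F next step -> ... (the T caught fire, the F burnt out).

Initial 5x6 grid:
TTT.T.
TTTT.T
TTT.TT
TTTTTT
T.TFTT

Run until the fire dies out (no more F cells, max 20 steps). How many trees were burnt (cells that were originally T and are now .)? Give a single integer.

Answer: 23

Derivation:
Step 1: +3 fires, +1 burnt (F count now 3)
Step 2: +3 fires, +3 burnt (F count now 3)
Step 3: +4 fires, +3 burnt (F count now 4)
Step 4: +4 fires, +4 burnt (F count now 4)
Step 5: +6 fires, +4 burnt (F count now 6)
Step 6: +2 fires, +6 burnt (F count now 2)
Step 7: +1 fires, +2 burnt (F count now 1)
Step 8: +0 fires, +1 burnt (F count now 0)
Fire out after step 8
Initially T: 24, now '.': 29
Total burnt (originally-T cells now '.'): 23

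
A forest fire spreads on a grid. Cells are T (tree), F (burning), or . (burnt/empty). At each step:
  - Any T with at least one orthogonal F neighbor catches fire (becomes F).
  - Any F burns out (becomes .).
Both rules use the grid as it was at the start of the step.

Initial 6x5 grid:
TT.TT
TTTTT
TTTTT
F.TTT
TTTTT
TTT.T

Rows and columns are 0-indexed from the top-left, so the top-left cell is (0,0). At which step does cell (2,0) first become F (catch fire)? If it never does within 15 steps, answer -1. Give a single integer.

Step 1: cell (2,0)='F' (+2 fires, +1 burnt)
  -> target ignites at step 1
Step 2: cell (2,0)='.' (+4 fires, +2 burnt)
Step 3: cell (2,0)='.' (+5 fires, +4 burnt)
Step 4: cell (2,0)='.' (+6 fires, +5 burnt)
Step 5: cell (2,0)='.' (+4 fires, +6 burnt)
Step 6: cell (2,0)='.' (+4 fires, +4 burnt)
Step 7: cell (2,0)='.' (+1 fires, +4 burnt)
Step 8: cell (2,0)='.' (+0 fires, +1 burnt)
  fire out at step 8

1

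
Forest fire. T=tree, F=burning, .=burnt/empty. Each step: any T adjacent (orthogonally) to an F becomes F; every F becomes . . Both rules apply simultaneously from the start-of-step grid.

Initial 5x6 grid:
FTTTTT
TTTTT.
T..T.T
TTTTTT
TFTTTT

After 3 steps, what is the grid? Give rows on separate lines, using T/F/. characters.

Step 1: 5 trees catch fire, 2 burn out
  .FTTTT
  FTTTT.
  T..T.T
  TFTTTT
  F.FTTT
Step 2: 6 trees catch fire, 5 burn out
  ..FTTT
  .FTTT.
  F..T.T
  F.FTTT
  ...FTT
Step 3: 4 trees catch fire, 6 burn out
  ...FTT
  ..FTT.
  ...T.T
  ...FTT
  ....FT

...FTT
..FTT.
...T.T
...FTT
....FT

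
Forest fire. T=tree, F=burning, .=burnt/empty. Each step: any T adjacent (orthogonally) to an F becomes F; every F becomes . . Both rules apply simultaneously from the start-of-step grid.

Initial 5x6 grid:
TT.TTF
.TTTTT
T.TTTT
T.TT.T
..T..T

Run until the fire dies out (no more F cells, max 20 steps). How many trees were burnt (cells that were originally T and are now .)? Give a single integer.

Answer: 18

Derivation:
Step 1: +2 fires, +1 burnt (F count now 2)
Step 2: +3 fires, +2 burnt (F count now 3)
Step 3: +3 fires, +3 burnt (F count now 3)
Step 4: +3 fires, +3 burnt (F count now 3)
Step 5: +3 fires, +3 burnt (F count now 3)
Step 6: +2 fires, +3 burnt (F count now 2)
Step 7: +2 fires, +2 burnt (F count now 2)
Step 8: +0 fires, +2 burnt (F count now 0)
Fire out after step 8
Initially T: 20, now '.': 28
Total burnt (originally-T cells now '.'): 18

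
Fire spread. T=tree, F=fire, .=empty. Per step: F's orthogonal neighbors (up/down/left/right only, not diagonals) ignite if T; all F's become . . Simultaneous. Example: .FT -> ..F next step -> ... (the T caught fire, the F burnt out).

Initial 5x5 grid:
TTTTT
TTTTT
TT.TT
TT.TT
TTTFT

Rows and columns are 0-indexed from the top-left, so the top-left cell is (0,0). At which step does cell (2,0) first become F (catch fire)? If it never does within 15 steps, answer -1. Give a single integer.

Step 1: cell (2,0)='T' (+3 fires, +1 burnt)
Step 2: cell (2,0)='T' (+3 fires, +3 burnt)
Step 3: cell (2,0)='T' (+4 fires, +3 burnt)
Step 4: cell (2,0)='T' (+5 fires, +4 burnt)
Step 5: cell (2,0)='F' (+4 fires, +5 burnt)
  -> target ignites at step 5
Step 6: cell (2,0)='.' (+2 fires, +4 burnt)
Step 7: cell (2,0)='.' (+1 fires, +2 burnt)
Step 8: cell (2,0)='.' (+0 fires, +1 burnt)
  fire out at step 8

5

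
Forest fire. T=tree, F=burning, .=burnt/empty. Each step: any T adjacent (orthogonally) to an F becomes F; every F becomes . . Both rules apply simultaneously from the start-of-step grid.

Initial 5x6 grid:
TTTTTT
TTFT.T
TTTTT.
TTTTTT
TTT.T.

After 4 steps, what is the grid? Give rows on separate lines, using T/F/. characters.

Step 1: 4 trees catch fire, 1 burn out
  TTFTTT
  TF.F.T
  TTFTT.
  TTTTTT
  TTT.T.
Step 2: 6 trees catch fire, 4 burn out
  TF.FTT
  F....T
  TF.FT.
  TTFTTT
  TTT.T.
Step 3: 7 trees catch fire, 6 burn out
  F...FT
  .....T
  F...F.
  TF.FTT
  TTF.T.
Step 4: 4 trees catch fire, 7 burn out
  .....F
  .....T
  ......
  F...FT
  TF..T.

.....F
.....T
......
F...FT
TF..T.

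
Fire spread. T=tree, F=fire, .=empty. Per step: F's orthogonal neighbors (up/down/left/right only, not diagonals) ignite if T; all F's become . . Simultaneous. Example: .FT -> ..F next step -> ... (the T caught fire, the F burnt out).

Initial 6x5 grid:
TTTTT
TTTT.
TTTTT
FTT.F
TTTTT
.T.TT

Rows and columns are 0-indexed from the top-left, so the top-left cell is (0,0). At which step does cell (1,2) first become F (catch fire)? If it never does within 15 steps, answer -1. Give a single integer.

Step 1: cell (1,2)='T' (+5 fires, +2 burnt)
Step 2: cell (1,2)='T' (+7 fires, +5 burnt)
Step 3: cell (1,2)='T' (+7 fires, +7 burnt)
Step 4: cell (1,2)='F' (+3 fires, +7 burnt)
  -> target ignites at step 4
Step 5: cell (1,2)='.' (+2 fires, +3 burnt)
Step 6: cell (1,2)='.' (+0 fires, +2 burnt)
  fire out at step 6

4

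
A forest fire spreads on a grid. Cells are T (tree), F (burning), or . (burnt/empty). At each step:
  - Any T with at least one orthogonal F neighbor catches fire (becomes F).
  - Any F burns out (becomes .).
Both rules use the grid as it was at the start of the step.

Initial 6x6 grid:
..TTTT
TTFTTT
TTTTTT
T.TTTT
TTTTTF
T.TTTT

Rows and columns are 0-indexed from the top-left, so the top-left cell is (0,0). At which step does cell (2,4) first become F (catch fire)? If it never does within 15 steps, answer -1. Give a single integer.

Step 1: cell (2,4)='T' (+7 fires, +2 burnt)
Step 2: cell (2,4)='T' (+10 fires, +7 burnt)
Step 3: cell (2,4)='F' (+7 fires, +10 burnt)
  -> target ignites at step 3
Step 4: cell (2,4)='.' (+4 fires, +7 burnt)
Step 5: cell (2,4)='.' (+1 fires, +4 burnt)
Step 6: cell (2,4)='.' (+1 fires, +1 burnt)
Step 7: cell (2,4)='.' (+0 fires, +1 burnt)
  fire out at step 7

3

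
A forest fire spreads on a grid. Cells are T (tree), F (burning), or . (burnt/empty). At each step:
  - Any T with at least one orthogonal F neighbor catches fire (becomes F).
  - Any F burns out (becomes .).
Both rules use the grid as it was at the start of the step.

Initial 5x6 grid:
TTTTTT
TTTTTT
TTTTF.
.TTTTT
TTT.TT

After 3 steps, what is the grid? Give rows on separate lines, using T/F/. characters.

Step 1: 3 trees catch fire, 1 burn out
  TTTTTT
  TTTTFT
  TTTF..
  .TTTFT
  TTT.TT
Step 2: 7 trees catch fire, 3 burn out
  TTTTFT
  TTTF.F
  TTF...
  .TTF.F
  TTT.FT
Step 3: 6 trees catch fire, 7 burn out
  TTTF.F
  TTF...
  TF....
  .TF...
  TTT..F

TTTF.F
TTF...
TF....
.TF...
TTT..F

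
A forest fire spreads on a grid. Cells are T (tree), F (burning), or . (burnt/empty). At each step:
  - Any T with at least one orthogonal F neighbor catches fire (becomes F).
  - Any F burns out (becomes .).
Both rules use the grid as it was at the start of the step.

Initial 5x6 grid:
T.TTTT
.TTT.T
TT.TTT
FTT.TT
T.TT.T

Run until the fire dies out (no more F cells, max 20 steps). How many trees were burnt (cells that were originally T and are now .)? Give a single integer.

Step 1: +3 fires, +1 burnt (F count now 3)
Step 2: +2 fires, +3 burnt (F count now 2)
Step 3: +2 fires, +2 burnt (F count now 2)
Step 4: +2 fires, +2 burnt (F count now 2)
Step 5: +2 fires, +2 burnt (F count now 2)
Step 6: +2 fires, +2 burnt (F count now 2)
Step 7: +2 fires, +2 burnt (F count now 2)
Step 8: +3 fires, +2 burnt (F count now 3)
Step 9: +2 fires, +3 burnt (F count now 2)
Step 10: +1 fires, +2 burnt (F count now 1)
Step 11: +0 fires, +1 burnt (F count now 0)
Fire out after step 11
Initially T: 22, now '.': 29
Total burnt (originally-T cells now '.'): 21

Answer: 21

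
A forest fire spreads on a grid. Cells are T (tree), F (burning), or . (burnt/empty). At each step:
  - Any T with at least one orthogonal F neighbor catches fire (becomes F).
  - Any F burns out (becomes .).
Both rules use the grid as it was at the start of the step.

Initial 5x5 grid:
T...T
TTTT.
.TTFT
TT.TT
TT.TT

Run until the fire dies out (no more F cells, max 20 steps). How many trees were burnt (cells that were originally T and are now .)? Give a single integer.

Answer: 16

Derivation:
Step 1: +4 fires, +1 burnt (F count now 4)
Step 2: +4 fires, +4 burnt (F count now 4)
Step 3: +3 fires, +4 burnt (F count now 3)
Step 4: +3 fires, +3 burnt (F count now 3)
Step 5: +2 fires, +3 burnt (F count now 2)
Step 6: +0 fires, +2 burnt (F count now 0)
Fire out after step 6
Initially T: 17, now '.': 24
Total burnt (originally-T cells now '.'): 16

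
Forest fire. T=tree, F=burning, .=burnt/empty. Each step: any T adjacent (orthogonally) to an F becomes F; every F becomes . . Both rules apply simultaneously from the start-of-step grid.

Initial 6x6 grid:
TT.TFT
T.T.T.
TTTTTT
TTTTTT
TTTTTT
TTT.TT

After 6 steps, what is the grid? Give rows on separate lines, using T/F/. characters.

Step 1: 3 trees catch fire, 1 burn out
  TT.F.F
  T.T.F.
  TTTTTT
  TTTTTT
  TTTTTT
  TTT.TT
Step 2: 1 trees catch fire, 3 burn out
  TT....
  T.T...
  TTTTFT
  TTTTTT
  TTTTTT
  TTT.TT
Step 3: 3 trees catch fire, 1 burn out
  TT....
  T.T...
  TTTF.F
  TTTTFT
  TTTTTT
  TTT.TT
Step 4: 4 trees catch fire, 3 burn out
  TT....
  T.T...
  TTF...
  TTTF.F
  TTTTFT
  TTT.TT
Step 5: 6 trees catch fire, 4 burn out
  TT....
  T.F...
  TF....
  TTF...
  TTTF.F
  TTT.FT
Step 6: 4 trees catch fire, 6 burn out
  TT....
  T.....
  F.....
  TF....
  TTF...
  TTT..F

TT....
T.....
F.....
TF....
TTF...
TTT..F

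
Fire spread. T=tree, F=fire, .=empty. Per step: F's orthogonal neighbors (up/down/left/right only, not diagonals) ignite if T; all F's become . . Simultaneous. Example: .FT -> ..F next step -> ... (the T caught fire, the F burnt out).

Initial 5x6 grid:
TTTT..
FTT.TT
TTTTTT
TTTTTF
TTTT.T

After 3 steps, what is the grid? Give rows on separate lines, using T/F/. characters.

Step 1: 6 trees catch fire, 2 burn out
  FTTT..
  .FT.TT
  FTTTTF
  TTTTF.
  TTTT.F
Step 2: 7 trees catch fire, 6 burn out
  .FTT..
  ..F.TF
  .FTTF.
  FTTF..
  TTTT..
Step 3: 8 trees catch fire, 7 burn out
  ..FT..
  ....F.
  ..FF..
  .FF...
  FTTF..

..FT..
....F.
..FF..
.FF...
FTTF..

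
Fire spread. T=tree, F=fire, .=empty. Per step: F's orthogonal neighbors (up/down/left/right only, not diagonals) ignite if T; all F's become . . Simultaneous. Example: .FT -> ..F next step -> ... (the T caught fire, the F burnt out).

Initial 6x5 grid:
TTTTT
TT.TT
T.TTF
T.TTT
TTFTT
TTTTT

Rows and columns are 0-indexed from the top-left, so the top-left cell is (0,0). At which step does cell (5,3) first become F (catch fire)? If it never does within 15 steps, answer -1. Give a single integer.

Step 1: cell (5,3)='T' (+7 fires, +2 burnt)
Step 2: cell (5,3)='F' (+8 fires, +7 burnt)
  -> target ignites at step 2
Step 3: cell (5,3)='.' (+4 fires, +8 burnt)
Step 4: cell (5,3)='.' (+2 fires, +4 burnt)
Step 5: cell (5,3)='.' (+2 fires, +2 burnt)
Step 6: cell (5,3)='.' (+2 fires, +2 burnt)
Step 7: cell (5,3)='.' (+0 fires, +2 burnt)
  fire out at step 7

2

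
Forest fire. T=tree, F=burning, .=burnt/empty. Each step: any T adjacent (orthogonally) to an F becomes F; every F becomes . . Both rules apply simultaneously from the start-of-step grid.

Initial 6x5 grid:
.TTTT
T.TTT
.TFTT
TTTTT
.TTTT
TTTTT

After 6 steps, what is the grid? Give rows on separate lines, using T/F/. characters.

Step 1: 4 trees catch fire, 1 burn out
  .TTTT
  T.FTT
  .F.FT
  TTFTT
  .TTTT
  TTTTT
Step 2: 6 trees catch fire, 4 burn out
  .TFTT
  T..FT
  ....F
  TF.FT
  .TFTT
  TTTTT
Step 3: 8 trees catch fire, 6 burn out
  .F.FT
  T...F
  .....
  F...F
  .F.FT
  TTFTT
Step 4: 4 trees catch fire, 8 burn out
  ....F
  T....
  .....
  .....
  ....F
  TF.FT
Step 5: 2 trees catch fire, 4 burn out
  .....
  T....
  .....
  .....
  .....
  F...F
Step 6: 0 trees catch fire, 2 burn out
  .....
  T....
  .....
  .....
  .....
  .....

.....
T....
.....
.....
.....
.....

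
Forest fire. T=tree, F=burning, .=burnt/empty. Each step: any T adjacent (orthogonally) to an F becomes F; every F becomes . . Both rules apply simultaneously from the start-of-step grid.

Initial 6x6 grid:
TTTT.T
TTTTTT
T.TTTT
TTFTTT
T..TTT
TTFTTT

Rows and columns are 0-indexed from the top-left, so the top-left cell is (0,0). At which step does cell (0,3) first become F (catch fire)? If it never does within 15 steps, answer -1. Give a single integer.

Step 1: cell (0,3)='T' (+5 fires, +2 burnt)
Step 2: cell (0,3)='T' (+7 fires, +5 burnt)
Step 3: cell (0,3)='T' (+9 fires, +7 burnt)
Step 4: cell (0,3)='F' (+6 fires, +9 burnt)
  -> target ignites at step 4
Step 5: cell (0,3)='.' (+2 fires, +6 burnt)
Step 6: cell (0,3)='.' (+1 fires, +2 burnt)
Step 7: cell (0,3)='.' (+0 fires, +1 burnt)
  fire out at step 7

4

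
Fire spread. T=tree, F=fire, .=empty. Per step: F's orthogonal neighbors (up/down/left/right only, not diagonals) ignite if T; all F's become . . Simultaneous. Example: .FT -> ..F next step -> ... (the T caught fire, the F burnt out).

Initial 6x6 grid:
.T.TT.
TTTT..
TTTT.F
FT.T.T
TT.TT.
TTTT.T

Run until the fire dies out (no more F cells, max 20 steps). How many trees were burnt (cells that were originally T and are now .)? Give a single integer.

Step 1: +4 fires, +2 burnt (F count now 4)
Step 2: +4 fires, +4 burnt (F count now 4)
Step 3: +3 fires, +4 burnt (F count now 3)
Step 4: +4 fires, +3 burnt (F count now 4)
Step 5: +3 fires, +4 burnt (F count now 3)
Step 6: +2 fires, +3 burnt (F count now 2)
Step 7: +2 fires, +2 burnt (F count now 2)
Step 8: +0 fires, +2 burnt (F count now 0)
Fire out after step 8
Initially T: 23, now '.': 35
Total burnt (originally-T cells now '.'): 22

Answer: 22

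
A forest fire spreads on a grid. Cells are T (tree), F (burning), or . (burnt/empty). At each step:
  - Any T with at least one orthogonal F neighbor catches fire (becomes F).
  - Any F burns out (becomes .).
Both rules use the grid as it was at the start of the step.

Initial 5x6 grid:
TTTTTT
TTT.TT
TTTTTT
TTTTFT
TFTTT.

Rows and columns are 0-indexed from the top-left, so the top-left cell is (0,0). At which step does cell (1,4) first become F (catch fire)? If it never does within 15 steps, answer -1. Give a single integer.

Step 1: cell (1,4)='T' (+7 fires, +2 burnt)
Step 2: cell (1,4)='F' (+7 fires, +7 burnt)
  -> target ignites at step 2
Step 3: cell (1,4)='.' (+5 fires, +7 burnt)
Step 4: cell (1,4)='.' (+5 fires, +5 burnt)
Step 5: cell (1,4)='.' (+2 fires, +5 burnt)
Step 6: cell (1,4)='.' (+0 fires, +2 burnt)
  fire out at step 6

2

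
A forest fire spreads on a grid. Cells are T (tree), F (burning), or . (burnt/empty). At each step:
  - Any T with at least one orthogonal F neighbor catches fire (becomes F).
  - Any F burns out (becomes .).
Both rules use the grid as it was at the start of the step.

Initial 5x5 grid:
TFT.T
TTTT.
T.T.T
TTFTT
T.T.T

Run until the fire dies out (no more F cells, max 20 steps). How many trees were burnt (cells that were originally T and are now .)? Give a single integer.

Step 1: +7 fires, +2 burnt (F count now 7)
Step 2: +4 fires, +7 burnt (F count now 4)
Step 3: +5 fires, +4 burnt (F count now 5)
Step 4: +0 fires, +5 burnt (F count now 0)
Fire out after step 4
Initially T: 17, now '.': 24
Total burnt (originally-T cells now '.'): 16

Answer: 16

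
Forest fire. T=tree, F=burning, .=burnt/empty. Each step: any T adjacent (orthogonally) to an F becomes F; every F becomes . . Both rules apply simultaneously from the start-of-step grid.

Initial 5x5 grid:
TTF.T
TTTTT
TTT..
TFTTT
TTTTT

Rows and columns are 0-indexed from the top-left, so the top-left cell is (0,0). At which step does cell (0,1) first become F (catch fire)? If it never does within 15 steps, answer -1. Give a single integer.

Step 1: cell (0,1)='F' (+6 fires, +2 burnt)
  -> target ignites at step 1
Step 2: cell (0,1)='.' (+8 fires, +6 burnt)
Step 3: cell (0,1)='.' (+4 fires, +8 burnt)
Step 4: cell (0,1)='.' (+2 fires, +4 burnt)
Step 5: cell (0,1)='.' (+0 fires, +2 burnt)
  fire out at step 5

1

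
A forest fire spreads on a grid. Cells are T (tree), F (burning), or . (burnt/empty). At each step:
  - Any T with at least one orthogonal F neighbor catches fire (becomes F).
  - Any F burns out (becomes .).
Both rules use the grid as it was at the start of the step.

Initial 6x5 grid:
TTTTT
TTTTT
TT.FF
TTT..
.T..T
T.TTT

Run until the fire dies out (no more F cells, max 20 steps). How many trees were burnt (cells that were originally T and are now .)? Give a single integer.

Answer: 16

Derivation:
Step 1: +2 fires, +2 burnt (F count now 2)
Step 2: +3 fires, +2 burnt (F count now 3)
Step 3: +2 fires, +3 burnt (F count now 2)
Step 4: +3 fires, +2 burnt (F count now 3)
Step 5: +3 fires, +3 burnt (F count now 3)
Step 6: +3 fires, +3 burnt (F count now 3)
Step 7: +0 fires, +3 burnt (F count now 0)
Fire out after step 7
Initially T: 21, now '.': 25
Total burnt (originally-T cells now '.'): 16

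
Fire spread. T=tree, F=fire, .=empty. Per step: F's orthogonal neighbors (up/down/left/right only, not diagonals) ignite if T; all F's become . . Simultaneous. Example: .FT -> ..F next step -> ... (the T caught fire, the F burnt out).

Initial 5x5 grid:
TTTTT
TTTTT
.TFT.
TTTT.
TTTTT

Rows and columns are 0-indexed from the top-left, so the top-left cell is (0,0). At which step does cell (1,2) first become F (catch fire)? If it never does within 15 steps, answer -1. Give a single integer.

Step 1: cell (1,2)='F' (+4 fires, +1 burnt)
  -> target ignites at step 1
Step 2: cell (1,2)='.' (+6 fires, +4 burnt)
Step 3: cell (1,2)='.' (+7 fires, +6 burnt)
Step 4: cell (1,2)='.' (+4 fires, +7 burnt)
Step 5: cell (1,2)='.' (+0 fires, +4 burnt)
  fire out at step 5

1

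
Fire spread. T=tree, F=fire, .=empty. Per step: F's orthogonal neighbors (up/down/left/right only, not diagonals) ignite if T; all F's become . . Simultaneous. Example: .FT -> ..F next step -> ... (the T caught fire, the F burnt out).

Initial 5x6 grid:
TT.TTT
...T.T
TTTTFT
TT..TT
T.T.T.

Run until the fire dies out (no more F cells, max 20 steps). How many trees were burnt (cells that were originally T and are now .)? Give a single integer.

Answer: 16

Derivation:
Step 1: +3 fires, +1 burnt (F count now 3)
Step 2: +5 fires, +3 burnt (F count now 5)
Step 3: +3 fires, +5 burnt (F count now 3)
Step 4: +3 fires, +3 burnt (F count now 3)
Step 5: +1 fires, +3 burnt (F count now 1)
Step 6: +1 fires, +1 burnt (F count now 1)
Step 7: +0 fires, +1 burnt (F count now 0)
Fire out after step 7
Initially T: 19, now '.': 27
Total burnt (originally-T cells now '.'): 16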